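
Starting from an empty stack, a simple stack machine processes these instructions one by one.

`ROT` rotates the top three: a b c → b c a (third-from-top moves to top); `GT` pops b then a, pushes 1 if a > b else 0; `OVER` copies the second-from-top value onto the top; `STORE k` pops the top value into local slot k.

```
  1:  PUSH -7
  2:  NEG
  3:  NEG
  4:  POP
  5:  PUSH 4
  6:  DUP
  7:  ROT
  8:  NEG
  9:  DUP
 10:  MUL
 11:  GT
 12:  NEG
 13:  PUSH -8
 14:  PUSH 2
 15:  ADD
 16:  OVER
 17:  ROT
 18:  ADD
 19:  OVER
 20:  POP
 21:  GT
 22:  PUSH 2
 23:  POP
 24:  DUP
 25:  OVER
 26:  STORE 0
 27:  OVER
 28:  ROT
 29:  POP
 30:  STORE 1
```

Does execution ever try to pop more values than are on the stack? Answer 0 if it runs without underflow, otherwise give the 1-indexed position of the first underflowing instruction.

7

PUSH -7 : -7
NEG     : 7
NEG     : -7
POP     : (empty)
PUSH 4  : 4
DUP     : 4 4
ROT  — needs 3 operands, stack has 2 → underflow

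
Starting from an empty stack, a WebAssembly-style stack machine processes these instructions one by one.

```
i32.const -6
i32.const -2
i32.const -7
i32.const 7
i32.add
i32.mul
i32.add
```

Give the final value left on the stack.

i32.const -6 → [-6]
i32.const -2 → [-6, -2]
i32.const -7 → [-6, -2, -7]
i32.const 7  → [-6, -2, -7, 7]
i32.add      → [-6, -2, 0]
i32.mul      → [-6, 0]
i32.add      → [-6]

-6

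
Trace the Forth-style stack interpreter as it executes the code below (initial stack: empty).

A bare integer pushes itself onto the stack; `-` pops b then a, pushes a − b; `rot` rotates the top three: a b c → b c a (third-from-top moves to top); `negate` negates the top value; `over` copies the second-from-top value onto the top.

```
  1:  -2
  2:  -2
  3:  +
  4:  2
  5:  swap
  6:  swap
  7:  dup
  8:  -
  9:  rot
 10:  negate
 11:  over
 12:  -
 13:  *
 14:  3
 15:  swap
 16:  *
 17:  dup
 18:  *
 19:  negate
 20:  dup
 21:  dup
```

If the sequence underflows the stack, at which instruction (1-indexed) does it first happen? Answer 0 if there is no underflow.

9

-2    -2
-2    -2 -2
+     -4
2     -4 2
swap  2 -4
swap  -4 2
dup   -4 2 2
-     -4 0
rot  — needs 3 operands, stack has 2 → underflow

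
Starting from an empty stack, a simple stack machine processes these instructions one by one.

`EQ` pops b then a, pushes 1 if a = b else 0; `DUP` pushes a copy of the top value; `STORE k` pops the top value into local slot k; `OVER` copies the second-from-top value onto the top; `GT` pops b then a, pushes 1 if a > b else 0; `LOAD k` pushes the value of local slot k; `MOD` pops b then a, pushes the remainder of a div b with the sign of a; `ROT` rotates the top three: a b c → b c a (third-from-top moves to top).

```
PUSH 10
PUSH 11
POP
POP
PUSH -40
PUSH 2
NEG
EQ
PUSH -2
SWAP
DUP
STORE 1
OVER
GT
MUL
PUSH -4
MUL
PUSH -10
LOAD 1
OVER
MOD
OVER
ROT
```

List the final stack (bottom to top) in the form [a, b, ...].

PUSH 10  : [10]
PUSH 11  : [10, 11]
POP      : [10]
POP      : []
PUSH -40 : [-40]
PUSH 2   : [-40, 2]
NEG      : [-40, -2]
EQ       : [0]
PUSH -2  : [0, -2]
SWAP     : [-2, 0]
DUP      : [-2, 0, 0]
STORE 1  : [-2, 0]
OVER     : [-2, 0, -2]
GT       : [-2, 1]
MUL      : [-2]
PUSH -4  : [-2, -4]
MUL      : [8]
PUSH -10 : [8, -10]
LOAD 1   : [8, -10, 0]
OVER     : [8, -10, 0, -10]
MOD      : [8, -10, 0]
OVER     : [8, -10, 0, -10]
ROT      : [8, 0, -10, -10]

[8, 0, -10, -10]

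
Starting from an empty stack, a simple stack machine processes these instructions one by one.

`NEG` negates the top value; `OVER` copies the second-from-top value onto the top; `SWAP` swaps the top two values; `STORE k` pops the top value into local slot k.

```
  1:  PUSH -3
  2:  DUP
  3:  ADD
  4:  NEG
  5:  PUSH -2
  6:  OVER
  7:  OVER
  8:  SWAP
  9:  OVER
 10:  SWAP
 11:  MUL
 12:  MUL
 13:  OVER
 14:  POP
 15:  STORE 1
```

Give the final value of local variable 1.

24

PUSH -3 -> -3
DUP     -> -3 -3
ADD     -> -6
NEG     -> 6
PUSH -2 -> 6 -2
OVER    -> 6 -2 6
OVER    -> 6 -2 6 -2
SWAP    -> 6 -2 -2 6
OVER    -> 6 -2 -2 6 -2
SWAP    -> 6 -2 -2 -2 6
MUL     -> 6 -2 -2 -12
MUL     -> 6 -2 24
OVER    -> 6 -2 24 -2
POP     -> 6 -2 24
STORE 1 -> 6 -2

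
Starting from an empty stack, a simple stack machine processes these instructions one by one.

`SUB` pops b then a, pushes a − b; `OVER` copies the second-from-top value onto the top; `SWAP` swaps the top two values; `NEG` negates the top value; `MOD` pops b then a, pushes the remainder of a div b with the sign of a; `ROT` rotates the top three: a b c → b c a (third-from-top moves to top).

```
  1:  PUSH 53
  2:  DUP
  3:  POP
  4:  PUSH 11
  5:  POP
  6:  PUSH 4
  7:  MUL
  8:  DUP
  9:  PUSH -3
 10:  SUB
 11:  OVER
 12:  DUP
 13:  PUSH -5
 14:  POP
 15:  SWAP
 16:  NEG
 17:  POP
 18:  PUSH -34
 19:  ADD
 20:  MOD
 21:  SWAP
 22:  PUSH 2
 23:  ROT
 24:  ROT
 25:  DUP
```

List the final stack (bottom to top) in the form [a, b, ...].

[2, 37, 212, 212]

PUSH 53  -> [53]
DUP      -> [53, 53]
POP      -> [53]
PUSH 11  -> [53, 11]
POP      -> [53]
PUSH 4   -> [53, 4]
MUL      -> [212]
DUP      -> [212, 212]
PUSH -3  -> [212, 212, -3]
SUB      -> [212, 215]
OVER     -> [212, 215, 212]
DUP      -> [212, 215, 212, 212]
PUSH -5  -> [212, 215, 212, 212, -5]
POP      -> [212, 215, 212, 212]
SWAP     -> [212, 215, 212, 212]
NEG      -> [212, 215, 212, -212]
POP      -> [212, 215, 212]
PUSH -34 -> [212, 215, 212, -34]
ADD      -> [212, 215, 178]
MOD      -> [212, 37]
SWAP     -> [37, 212]
PUSH 2   -> [37, 212, 2]
ROT      -> [212, 2, 37]
ROT      -> [2, 37, 212]
DUP      -> [2, 37, 212, 212]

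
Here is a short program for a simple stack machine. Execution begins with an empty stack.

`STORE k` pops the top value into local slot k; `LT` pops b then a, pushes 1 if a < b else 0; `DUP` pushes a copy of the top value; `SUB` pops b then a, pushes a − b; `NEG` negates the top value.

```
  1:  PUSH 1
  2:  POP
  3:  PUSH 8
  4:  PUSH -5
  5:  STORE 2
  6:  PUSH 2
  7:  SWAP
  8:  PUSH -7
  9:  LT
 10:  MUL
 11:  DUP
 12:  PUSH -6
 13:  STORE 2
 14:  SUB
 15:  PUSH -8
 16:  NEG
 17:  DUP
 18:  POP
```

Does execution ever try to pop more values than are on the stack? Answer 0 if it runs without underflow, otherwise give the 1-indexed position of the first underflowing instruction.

PUSH 1  -> [1]
POP     -> []
PUSH 8  -> [8]
PUSH -5 -> [8, -5]
STORE 2 -> [8]
PUSH 2  -> [8, 2]
SWAP    -> [2, 8]
PUSH -7 -> [2, 8, -7]
LT      -> [2, 0]
MUL     -> [0]
DUP     -> [0, 0]
PUSH -6 -> [0, 0, -6]
STORE 2 -> [0, 0]
SUB     -> [0]
PUSH -8 -> [0, -8]
NEG     -> [0, 8]
DUP     -> [0, 8, 8]
POP     -> [0, 8]

0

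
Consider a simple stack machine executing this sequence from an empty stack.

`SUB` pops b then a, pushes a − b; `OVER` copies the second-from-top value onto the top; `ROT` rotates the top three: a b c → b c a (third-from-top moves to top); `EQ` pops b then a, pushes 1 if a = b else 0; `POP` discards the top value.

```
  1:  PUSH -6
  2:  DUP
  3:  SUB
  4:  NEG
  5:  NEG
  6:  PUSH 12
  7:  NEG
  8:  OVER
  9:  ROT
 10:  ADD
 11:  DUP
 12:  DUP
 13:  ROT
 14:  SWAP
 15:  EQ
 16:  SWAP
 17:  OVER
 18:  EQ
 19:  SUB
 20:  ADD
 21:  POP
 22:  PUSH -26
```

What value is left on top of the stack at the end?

PUSH -6  → [-6]
DUP      → [-6, -6]
SUB      → [0]
NEG      → [0]
NEG      → [0]
PUSH 12  → [0, 12]
NEG      → [0, -12]
OVER     → [0, -12, 0]
ROT      → [-12, 0, 0]
ADD      → [-12, 0]
DUP      → [-12, 0, 0]
DUP      → [-12, 0, 0, 0]
ROT      → [-12, 0, 0, 0]
SWAP     → [-12, 0, 0, 0]
EQ       → [-12, 0, 1]
SWAP     → [-12, 1, 0]
OVER     → [-12, 1, 0, 1]
EQ       → [-12, 1, 0]
SUB      → [-12, 1]
ADD      → [-11]
POP      → []
PUSH -26 → [-26]

-26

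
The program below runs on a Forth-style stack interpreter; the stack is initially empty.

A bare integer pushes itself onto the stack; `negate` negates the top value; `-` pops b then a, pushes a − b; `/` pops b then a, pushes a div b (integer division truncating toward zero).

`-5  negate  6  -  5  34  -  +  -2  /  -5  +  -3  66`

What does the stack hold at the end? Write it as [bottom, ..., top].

[10, -3, 66]

-5      -5
negate  5
6       5 6
-       -1
5       -1 5
34      -1 5 34
-       -1 -29
+       -30
-2      -30 -2
/       15
-5      15 -5
+       10
-3      10 -3
66      10 -3 66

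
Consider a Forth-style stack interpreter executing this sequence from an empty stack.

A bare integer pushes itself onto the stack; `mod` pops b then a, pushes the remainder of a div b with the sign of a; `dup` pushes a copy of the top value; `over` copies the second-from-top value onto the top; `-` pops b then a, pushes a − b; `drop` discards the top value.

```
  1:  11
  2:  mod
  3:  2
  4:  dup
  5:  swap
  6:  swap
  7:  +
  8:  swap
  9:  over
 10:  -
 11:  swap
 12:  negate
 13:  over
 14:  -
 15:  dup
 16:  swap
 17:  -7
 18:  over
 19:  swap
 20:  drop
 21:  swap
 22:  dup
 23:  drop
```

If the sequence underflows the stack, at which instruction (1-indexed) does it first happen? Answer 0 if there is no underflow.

2

11 : 11
mod  — needs 2 operands, stack has 1 → underflow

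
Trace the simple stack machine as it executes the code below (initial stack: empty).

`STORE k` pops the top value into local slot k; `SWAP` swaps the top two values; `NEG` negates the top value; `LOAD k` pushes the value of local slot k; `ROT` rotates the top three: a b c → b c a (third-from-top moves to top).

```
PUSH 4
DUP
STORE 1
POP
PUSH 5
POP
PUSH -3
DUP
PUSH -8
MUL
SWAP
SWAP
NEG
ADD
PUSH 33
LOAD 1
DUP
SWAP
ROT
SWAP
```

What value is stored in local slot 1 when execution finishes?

PUSH 4  : [4]
DUP     : [4, 4]
STORE 1 : [4]
POP     : []
PUSH 5  : [5]
POP     : []
PUSH -3 : [-3]
DUP     : [-3, -3]
PUSH -8 : [-3, -3, -8]
MUL     : [-3, 24]
SWAP    : [24, -3]
SWAP    : [-3, 24]
NEG     : [-3, -24]
ADD     : [-27]
PUSH 33 : [-27, 33]
LOAD 1  : [-27, 33, 4]
DUP     : [-27, 33, 4, 4]
SWAP    : [-27, 33, 4, 4]
ROT     : [-27, 4, 4, 33]
SWAP    : [-27, 4, 33, 4]

4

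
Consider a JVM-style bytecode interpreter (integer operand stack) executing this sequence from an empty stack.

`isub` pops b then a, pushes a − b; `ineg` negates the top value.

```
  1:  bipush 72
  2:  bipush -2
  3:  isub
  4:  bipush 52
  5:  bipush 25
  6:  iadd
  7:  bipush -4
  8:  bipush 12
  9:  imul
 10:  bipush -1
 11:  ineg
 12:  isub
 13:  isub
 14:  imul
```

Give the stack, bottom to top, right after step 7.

bipush 72 : 72
bipush -2 : 72 -2
isub      : 74
bipush 52 : 74 52
bipush 25 : 74 52 25
iadd      : 74 77
bipush -4 : 74 77 -4

[74, 77, -4]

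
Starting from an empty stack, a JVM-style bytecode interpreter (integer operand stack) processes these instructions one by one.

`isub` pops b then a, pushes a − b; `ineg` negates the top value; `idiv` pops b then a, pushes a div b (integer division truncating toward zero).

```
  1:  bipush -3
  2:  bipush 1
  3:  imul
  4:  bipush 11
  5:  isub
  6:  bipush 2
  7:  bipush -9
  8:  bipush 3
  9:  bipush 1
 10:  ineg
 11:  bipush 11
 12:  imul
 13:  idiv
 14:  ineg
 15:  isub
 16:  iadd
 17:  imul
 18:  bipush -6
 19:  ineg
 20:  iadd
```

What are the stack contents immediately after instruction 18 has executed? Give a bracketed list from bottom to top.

[98, -6]

bipush -3 -> [-3]
bipush 1  -> [-3, 1]
imul      -> [-3]
bipush 11 -> [-3, 11]
isub      -> [-14]
bipush 2  -> [-14, 2]
bipush -9 -> [-14, 2, -9]
bipush 3  -> [-14, 2, -9, 3]
bipush 1  -> [-14, 2, -9, 3, 1]
ineg      -> [-14, 2, -9, 3, -1]
bipush 11 -> [-14, 2, -9, 3, -1, 11]
imul      -> [-14, 2, -9, 3, -11]
idiv      -> [-14, 2, -9, 0]
ineg      -> [-14, 2, -9, 0]
isub      -> [-14, 2, -9]
iadd      -> [-14, -7]
imul      -> [98]
bipush -6 -> [98, -6]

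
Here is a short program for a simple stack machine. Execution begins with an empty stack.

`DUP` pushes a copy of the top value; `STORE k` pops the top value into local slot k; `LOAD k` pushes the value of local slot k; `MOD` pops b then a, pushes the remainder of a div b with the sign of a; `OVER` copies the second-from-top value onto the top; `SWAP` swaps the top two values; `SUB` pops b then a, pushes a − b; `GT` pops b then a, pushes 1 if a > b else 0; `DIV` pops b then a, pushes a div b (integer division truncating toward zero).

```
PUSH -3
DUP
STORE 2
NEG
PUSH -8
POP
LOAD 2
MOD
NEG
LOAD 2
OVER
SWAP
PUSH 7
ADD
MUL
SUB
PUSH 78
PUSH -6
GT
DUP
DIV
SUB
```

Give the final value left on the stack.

-1

PUSH -3 : [-3]
DUP     : [-3, -3]
STORE 2 : [-3]
NEG     : [3]
PUSH -8 : [3, -8]
POP     : [3]
LOAD 2  : [3, -3]
MOD     : [0]
NEG     : [0]
LOAD 2  : [0, -3]
OVER    : [0, -3, 0]
SWAP    : [0, 0, -3]
PUSH 7  : [0, 0, -3, 7]
ADD     : [0, 0, 4]
MUL     : [0, 0]
SUB     : [0]
PUSH 78 : [0, 78]
PUSH -6 : [0, 78, -6]
GT      : [0, 1]
DUP     : [0, 1, 1]
DIV     : [0, 1]
SUB     : [-1]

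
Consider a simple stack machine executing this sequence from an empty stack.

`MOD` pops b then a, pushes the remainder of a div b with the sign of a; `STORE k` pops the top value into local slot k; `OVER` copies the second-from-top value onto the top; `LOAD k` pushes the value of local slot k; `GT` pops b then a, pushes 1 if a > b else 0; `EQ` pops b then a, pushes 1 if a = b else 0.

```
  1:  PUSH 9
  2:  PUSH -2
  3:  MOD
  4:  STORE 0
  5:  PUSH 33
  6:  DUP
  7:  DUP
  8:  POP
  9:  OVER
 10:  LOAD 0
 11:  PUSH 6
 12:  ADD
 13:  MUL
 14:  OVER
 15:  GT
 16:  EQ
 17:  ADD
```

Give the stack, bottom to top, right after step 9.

PUSH 9  → 9
PUSH -2 → 9 -2
MOD     → 1
STORE 0 → (empty)
PUSH 33 → 33
DUP     → 33 33
DUP     → 33 33 33
POP     → 33 33
OVER    → 33 33 33

[33, 33, 33]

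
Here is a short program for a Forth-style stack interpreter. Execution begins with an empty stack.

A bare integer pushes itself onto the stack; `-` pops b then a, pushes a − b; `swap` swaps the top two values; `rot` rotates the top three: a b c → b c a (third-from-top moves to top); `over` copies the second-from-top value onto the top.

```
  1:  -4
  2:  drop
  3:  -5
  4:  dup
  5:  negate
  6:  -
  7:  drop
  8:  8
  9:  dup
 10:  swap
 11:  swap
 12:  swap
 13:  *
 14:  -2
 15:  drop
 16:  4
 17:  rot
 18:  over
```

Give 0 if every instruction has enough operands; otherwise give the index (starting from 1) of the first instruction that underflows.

-4     → [-4]
drop   → []
-5     → [-5]
dup    → [-5, -5]
negate → [-5, 5]
-      → [-10]
drop   → []
8      → [8]
dup    → [8, 8]
swap   → [8, 8]
swap   → [8, 8]
swap   → [8, 8]
*      → [64]
-2     → [64, -2]
drop   → [64]
4      → [64, 4]
rot  — needs 3 operands, stack has 2 → underflow

17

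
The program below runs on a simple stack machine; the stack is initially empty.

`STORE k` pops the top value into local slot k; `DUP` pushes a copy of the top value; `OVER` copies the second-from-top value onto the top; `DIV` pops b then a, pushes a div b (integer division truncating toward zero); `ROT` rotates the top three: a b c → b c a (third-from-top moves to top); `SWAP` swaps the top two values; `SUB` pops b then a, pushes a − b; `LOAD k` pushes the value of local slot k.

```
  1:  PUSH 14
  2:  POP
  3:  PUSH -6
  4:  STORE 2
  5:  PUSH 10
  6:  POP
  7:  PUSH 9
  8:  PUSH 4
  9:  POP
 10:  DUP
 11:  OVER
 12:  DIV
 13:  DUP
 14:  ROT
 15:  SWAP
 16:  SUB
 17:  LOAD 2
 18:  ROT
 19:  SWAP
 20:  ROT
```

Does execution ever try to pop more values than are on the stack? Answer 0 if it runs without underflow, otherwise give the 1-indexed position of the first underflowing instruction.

PUSH 14  14
POP      (empty)
PUSH -6  -6
STORE 2  (empty)
PUSH 10  10
POP      (empty)
PUSH 9   9
PUSH 4   9 4
POP      9
DUP      9 9
OVER     9 9 9
DIV      9 1
DUP      9 1 1
ROT      1 1 9
SWAP     1 9 1
SUB      1 8
LOAD 2   1 8 -6
ROT      8 -6 1
SWAP     8 1 -6
ROT      1 -6 8

0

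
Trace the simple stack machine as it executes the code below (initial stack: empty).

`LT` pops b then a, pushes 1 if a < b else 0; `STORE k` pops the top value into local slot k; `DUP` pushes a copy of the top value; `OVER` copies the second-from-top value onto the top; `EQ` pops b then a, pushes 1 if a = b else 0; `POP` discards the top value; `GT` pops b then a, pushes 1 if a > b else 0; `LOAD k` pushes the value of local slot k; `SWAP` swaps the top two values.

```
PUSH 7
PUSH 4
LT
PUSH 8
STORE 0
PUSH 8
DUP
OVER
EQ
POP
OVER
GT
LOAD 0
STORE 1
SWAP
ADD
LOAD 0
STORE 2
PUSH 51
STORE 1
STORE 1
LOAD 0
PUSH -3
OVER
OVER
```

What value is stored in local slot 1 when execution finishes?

1

PUSH 7  : [7]
PUSH 4  : [7, 4]
LT      : [0]
PUSH 8  : [0, 8]
STORE 0 : [0]
PUSH 8  : [0, 8]
DUP     : [0, 8, 8]
OVER    : [0, 8, 8, 8]
EQ      : [0, 8, 1]
POP     : [0, 8]
OVER    : [0, 8, 0]
GT      : [0, 1]
LOAD 0  : [0, 1, 8]
STORE 1 : [0, 1]
SWAP    : [1, 0]
ADD     : [1]
LOAD 0  : [1, 8]
STORE 2 : [1]
PUSH 51 : [1, 51]
STORE 1 : [1]
STORE 1 : []
LOAD 0  : [8]
PUSH -3 : [8, -3]
OVER    : [8, -3, 8]
OVER    : [8, -3, 8, -3]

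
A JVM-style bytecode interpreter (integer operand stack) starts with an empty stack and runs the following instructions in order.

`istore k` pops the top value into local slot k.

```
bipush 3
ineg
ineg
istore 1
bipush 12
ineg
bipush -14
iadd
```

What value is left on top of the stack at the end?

-26

bipush 3   : [3]
ineg       : [-3]
ineg       : [3]
istore 1   : []
bipush 12  : [12]
ineg       : [-12]
bipush -14 : [-12, -14]
iadd       : [-26]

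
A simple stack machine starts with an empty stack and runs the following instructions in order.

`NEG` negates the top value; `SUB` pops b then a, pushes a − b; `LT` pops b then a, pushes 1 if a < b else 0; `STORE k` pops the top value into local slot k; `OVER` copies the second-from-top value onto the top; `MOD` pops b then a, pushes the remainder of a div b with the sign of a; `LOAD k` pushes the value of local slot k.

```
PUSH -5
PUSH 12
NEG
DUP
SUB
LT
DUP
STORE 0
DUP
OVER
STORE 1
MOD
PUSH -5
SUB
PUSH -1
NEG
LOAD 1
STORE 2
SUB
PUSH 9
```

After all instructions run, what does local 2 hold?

1

PUSH -5  [-5]
PUSH 12  [-5, 12]
NEG      [-5, -12]
DUP      [-5, -12, -12]
SUB      [-5, 0]
LT       [1]
DUP      [1, 1]
STORE 0  [1]
DUP      [1, 1]
OVER     [1, 1, 1]
STORE 1  [1, 1]
MOD      [0]
PUSH -5  [0, -5]
SUB      [5]
PUSH -1  [5, -1]
NEG      [5, 1]
LOAD 1   [5, 1, 1]
STORE 2  [5, 1]
SUB      [4]
PUSH 9   [4, 9]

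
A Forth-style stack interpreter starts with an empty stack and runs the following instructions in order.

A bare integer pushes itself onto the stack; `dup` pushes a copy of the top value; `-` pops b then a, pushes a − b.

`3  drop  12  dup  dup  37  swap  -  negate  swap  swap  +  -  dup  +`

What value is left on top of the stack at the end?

50

3      : 3
drop   : (empty)
12     : 12
dup    : 12 12
dup    : 12 12 12
37     : 12 12 12 37
swap   : 12 12 37 12
-      : 12 12 25
negate : 12 12 -25
swap   : 12 -25 12
swap   : 12 12 -25
+      : 12 -13
-      : 25
dup    : 25 25
+      : 50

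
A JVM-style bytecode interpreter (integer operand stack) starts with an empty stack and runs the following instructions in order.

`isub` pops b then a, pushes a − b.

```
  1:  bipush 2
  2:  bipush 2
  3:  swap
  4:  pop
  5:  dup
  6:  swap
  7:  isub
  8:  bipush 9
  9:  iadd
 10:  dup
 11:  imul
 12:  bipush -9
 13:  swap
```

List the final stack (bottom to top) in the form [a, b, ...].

[-9, 81]

bipush 2  -> 2
bipush 2  -> 2 2
swap      -> 2 2
pop       -> 2
dup       -> 2 2
swap      -> 2 2
isub      -> 0
bipush 9  -> 0 9
iadd      -> 9
dup       -> 9 9
imul      -> 81
bipush -9 -> 81 -9
swap      -> -9 81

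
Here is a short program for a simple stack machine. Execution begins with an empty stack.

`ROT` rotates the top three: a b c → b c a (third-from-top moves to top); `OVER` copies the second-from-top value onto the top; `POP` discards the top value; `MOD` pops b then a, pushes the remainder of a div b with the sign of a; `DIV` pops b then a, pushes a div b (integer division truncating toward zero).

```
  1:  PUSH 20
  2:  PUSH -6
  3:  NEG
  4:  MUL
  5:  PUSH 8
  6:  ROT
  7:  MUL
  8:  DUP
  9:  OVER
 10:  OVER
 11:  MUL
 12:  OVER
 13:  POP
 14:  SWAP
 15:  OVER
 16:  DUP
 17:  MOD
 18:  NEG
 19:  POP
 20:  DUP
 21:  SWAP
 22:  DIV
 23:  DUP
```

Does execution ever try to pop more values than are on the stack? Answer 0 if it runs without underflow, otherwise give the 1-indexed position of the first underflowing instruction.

6

PUSH 20 : [20]
PUSH -6 : [20, -6]
NEG     : [20, 6]
MUL     : [120]
PUSH 8  : [120, 8]
ROT  — needs 3 operands, stack has 2 → underflow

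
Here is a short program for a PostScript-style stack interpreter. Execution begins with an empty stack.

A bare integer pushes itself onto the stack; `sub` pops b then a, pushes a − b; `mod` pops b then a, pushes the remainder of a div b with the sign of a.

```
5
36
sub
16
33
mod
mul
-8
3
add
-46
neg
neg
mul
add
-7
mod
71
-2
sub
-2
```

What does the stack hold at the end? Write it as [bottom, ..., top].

[0, 73, -2]

5   : 5
36  : 5 36
sub : -31
16  : -31 16
33  : -31 16 33
mod : -31 16
mul : -496
-8  : -496 -8
3   : -496 -8 3
add : -496 -5
-46 : -496 -5 -46
neg : -496 -5 46
neg : -496 -5 -46
mul : -496 230
add : -266
-7  : -266 -7
mod : 0
71  : 0 71
-2  : 0 71 -2
sub : 0 73
-2  : 0 73 -2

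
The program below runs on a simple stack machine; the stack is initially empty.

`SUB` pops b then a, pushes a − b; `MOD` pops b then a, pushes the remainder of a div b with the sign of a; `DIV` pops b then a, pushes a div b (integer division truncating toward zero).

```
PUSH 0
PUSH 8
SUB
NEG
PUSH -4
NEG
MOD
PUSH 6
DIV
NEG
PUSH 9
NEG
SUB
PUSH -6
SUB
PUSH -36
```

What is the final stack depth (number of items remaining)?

PUSH 0   : 0
PUSH 8   : 0 8
SUB      : -8
NEG      : 8
PUSH -4  : 8 -4
NEG      : 8 4
MOD      : 0
PUSH 6   : 0 6
DIV      : 0
NEG      : 0
PUSH 9   : 0 9
NEG      : 0 -9
SUB      : 9
PUSH -6  : 9 -6
SUB      : 15
PUSH -36 : 15 -36

2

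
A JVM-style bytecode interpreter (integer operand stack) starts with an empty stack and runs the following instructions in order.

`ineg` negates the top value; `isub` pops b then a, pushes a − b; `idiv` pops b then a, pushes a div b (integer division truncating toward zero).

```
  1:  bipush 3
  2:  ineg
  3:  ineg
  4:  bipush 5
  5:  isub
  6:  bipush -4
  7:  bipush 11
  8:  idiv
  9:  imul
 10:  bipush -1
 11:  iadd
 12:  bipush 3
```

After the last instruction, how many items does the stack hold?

bipush 3  : 3
ineg      : -3
ineg      : 3
bipush 5  : 3 5
isub      : -2
bipush -4 : -2 -4
bipush 11 : -2 -4 11
idiv      : -2 0
imul      : 0
bipush -1 : 0 -1
iadd      : -1
bipush 3  : -1 3

2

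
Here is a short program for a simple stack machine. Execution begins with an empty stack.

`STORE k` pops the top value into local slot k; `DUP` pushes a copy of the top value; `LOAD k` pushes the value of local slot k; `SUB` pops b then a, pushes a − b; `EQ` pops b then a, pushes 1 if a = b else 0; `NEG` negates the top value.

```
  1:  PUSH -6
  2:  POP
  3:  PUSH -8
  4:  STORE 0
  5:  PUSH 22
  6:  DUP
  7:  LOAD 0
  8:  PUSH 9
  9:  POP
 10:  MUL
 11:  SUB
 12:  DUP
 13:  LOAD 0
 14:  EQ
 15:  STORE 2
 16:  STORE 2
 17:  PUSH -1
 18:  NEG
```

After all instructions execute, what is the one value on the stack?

PUSH -6 : -6
POP     : (empty)
PUSH -8 : -8
STORE 0 : (empty)
PUSH 22 : 22
DUP     : 22 22
LOAD 0  : 22 22 -8
PUSH 9  : 22 22 -8 9
POP     : 22 22 -8
MUL     : 22 -176
SUB     : 198
DUP     : 198 198
LOAD 0  : 198 198 -8
EQ      : 198 0
STORE 2 : 198
STORE 2 : (empty)
PUSH -1 : -1
NEG     : 1

1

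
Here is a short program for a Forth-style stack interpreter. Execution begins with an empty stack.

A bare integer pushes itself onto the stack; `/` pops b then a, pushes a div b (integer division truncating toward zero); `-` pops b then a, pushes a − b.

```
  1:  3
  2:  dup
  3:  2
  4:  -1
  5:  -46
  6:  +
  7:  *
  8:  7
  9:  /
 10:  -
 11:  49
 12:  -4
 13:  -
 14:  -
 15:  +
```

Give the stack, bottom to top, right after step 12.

3    [3]
dup  [3, 3]
2    [3, 3, 2]
-1   [3, 3, 2, -1]
-46  [3, 3, 2, -1, -46]
+    [3, 3, 2, -47]
*    [3, 3, -94]
7    [3, 3, -94, 7]
/    [3, 3, -13]
-    [3, 16]
49   [3, 16, 49]
-4   [3, 16, 49, -4]

[3, 16, 49, -4]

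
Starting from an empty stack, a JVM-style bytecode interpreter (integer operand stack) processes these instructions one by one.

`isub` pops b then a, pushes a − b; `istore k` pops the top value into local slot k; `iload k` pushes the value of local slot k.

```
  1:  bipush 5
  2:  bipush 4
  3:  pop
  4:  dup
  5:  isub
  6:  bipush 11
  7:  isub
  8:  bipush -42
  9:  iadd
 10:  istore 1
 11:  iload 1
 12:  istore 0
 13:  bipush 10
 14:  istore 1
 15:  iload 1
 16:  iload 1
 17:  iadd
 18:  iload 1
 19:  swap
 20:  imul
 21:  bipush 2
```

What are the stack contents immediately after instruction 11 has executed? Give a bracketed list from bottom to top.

[-53]

bipush 5   → [5]
bipush 4   → [5, 4]
pop        → [5]
dup        → [5, 5]
isub       → [0]
bipush 11  → [0, 11]
isub       → [-11]
bipush -42 → [-11, -42]
iadd       → [-53]
istore 1   → []
iload 1    → [-53]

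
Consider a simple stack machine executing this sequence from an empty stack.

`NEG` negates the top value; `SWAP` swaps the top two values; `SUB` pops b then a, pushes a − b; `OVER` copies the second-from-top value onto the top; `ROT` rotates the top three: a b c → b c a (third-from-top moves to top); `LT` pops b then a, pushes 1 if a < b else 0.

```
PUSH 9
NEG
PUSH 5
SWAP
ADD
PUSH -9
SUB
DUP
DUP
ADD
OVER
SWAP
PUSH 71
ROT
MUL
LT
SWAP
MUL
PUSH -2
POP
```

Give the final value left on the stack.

PUSH 9   9
NEG      -9
PUSH 5   -9 5
SWAP     5 -9
ADD      -4
PUSH -9  -4 -9
SUB      5
DUP      5 5
DUP      5 5 5
ADD      5 10
OVER     5 10 5
SWAP     5 5 10
PUSH 71  5 5 10 71
ROT      5 10 71 5
MUL      5 10 355
LT       5 1
SWAP     1 5
MUL      5
PUSH -2  5 -2
POP      5

5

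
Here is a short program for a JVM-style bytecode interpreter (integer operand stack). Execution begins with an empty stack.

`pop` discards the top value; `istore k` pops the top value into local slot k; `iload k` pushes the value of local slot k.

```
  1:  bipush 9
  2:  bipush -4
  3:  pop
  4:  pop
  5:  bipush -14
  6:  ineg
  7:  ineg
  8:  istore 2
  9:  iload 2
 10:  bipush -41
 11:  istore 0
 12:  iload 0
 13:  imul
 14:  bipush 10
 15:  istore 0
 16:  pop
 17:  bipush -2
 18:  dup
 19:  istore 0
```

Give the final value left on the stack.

bipush 9   : [9]
bipush -4  : [9, -4]
pop        : [9]
pop        : []
bipush -14 : [-14]
ineg       : [14]
ineg       : [-14]
istore 2   : []
iload 2    : [-14]
bipush -41 : [-14, -41]
istore 0   : [-14]
iload 0    : [-14, -41]
imul       : [574]
bipush 10  : [574, 10]
istore 0   : [574]
pop        : []
bipush -2  : [-2]
dup        : [-2, -2]
istore 0   : [-2]

-2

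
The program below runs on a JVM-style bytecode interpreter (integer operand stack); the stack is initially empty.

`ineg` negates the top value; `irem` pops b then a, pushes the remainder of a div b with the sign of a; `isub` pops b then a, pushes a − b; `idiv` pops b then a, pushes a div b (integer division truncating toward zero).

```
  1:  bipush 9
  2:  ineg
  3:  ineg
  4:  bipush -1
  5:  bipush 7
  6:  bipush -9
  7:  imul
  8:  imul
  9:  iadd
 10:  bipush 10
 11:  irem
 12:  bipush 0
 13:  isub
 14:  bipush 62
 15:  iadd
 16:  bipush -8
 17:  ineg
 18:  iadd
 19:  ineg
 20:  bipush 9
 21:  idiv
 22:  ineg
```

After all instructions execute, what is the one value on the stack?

bipush 9  → 9
ineg      → -9
ineg      → 9
bipush -1 → 9 -1
bipush 7  → 9 -1 7
bipush -9 → 9 -1 7 -9
imul      → 9 -1 -63
imul      → 9 63
iadd      → 72
bipush 10 → 72 10
irem      → 2
bipush 0  → 2 0
isub      → 2
bipush 62 → 2 62
iadd      → 64
bipush -8 → 64 -8
ineg      → 64 8
iadd      → 72
ineg      → -72
bipush 9  → -72 9
idiv      → -8
ineg      → 8

8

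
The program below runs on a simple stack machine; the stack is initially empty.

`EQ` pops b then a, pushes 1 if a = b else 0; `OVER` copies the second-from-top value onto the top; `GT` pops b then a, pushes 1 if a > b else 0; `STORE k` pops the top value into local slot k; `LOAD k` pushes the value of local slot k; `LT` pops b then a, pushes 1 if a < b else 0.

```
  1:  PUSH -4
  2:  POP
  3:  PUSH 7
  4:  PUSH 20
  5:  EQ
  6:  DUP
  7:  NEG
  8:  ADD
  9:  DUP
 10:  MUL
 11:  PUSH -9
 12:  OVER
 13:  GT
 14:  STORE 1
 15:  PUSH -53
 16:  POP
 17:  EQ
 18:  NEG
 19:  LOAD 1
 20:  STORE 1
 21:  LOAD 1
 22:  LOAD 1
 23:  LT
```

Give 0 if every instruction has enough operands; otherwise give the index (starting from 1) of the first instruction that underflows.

PUSH -4  → -4
POP      → (empty)
PUSH 7   → 7
PUSH 20  → 7 20
EQ       → 0
DUP      → 0 0
NEG      → 0 0
ADD      → 0
DUP      → 0 0
MUL      → 0
PUSH -9  → 0 -9
OVER     → 0 -9 0
GT       → 0 0
STORE 1  → 0
PUSH -53 → 0 -53
POP      → 0
EQ  — needs 2 operands, stack has 1 → underflow

17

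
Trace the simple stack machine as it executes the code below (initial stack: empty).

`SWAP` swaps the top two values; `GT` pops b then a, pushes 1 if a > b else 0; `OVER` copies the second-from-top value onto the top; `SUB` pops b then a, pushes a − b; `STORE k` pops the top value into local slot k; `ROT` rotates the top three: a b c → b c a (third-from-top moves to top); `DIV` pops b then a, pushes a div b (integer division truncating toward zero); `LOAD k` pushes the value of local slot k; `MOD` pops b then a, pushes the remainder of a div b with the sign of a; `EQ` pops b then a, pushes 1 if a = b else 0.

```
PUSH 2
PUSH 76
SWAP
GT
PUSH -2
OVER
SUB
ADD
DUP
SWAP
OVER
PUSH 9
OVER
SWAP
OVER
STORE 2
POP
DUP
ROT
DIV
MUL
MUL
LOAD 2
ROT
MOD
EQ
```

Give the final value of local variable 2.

-2

PUSH 2   2
PUSH 76  2 76
SWAP     76 2
GT       1
PUSH -2  1 -2
OVER     1 -2 1
SUB      1 -3
ADD      -2
DUP      -2 -2
SWAP     -2 -2
OVER     -2 -2 -2
PUSH 9   -2 -2 -2 9
OVER     -2 -2 -2 9 -2
SWAP     -2 -2 -2 -2 9
OVER     -2 -2 -2 -2 9 -2
STORE 2  -2 -2 -2 -2 9
POP      -2 -2 -2 -2
DUP      -2 -2 -2 -2 -2
ROT      -2 -2 -2 -2 -2
DIV      -2 -2 -2 1
MUL      -2 -2 -2
MUL      -2 4
LOAD 2   -2 4 -2
ROT      4 -2 -2
MOD      4 0
EQ       0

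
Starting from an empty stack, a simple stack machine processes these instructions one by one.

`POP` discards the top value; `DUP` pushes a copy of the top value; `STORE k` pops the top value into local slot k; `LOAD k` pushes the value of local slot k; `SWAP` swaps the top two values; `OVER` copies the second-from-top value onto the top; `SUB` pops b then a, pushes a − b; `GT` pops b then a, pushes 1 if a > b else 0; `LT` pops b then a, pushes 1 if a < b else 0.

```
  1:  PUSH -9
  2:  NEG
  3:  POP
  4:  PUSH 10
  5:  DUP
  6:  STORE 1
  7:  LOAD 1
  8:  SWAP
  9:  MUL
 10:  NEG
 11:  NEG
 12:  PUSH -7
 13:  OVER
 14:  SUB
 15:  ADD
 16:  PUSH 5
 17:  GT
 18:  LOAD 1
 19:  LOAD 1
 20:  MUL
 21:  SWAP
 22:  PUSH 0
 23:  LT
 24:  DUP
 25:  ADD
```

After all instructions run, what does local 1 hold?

PUSH -9 : -9
NEG     : 9
POP     : (empty)
PUSH 10 : 10
DUP     : 10 10
STORE 1 : 10
LOAD 1  : 10 10
SWAP    : 10 10
MUL     : 100
NEG     : -100
NEG     : 100
PUSH -7 : 100 -7
OVER    : 100 -7 100
SUB     : 100 -107
ADD     : -7
PUSH 5  : -7 5
GT      : 0
LOAD 1  : 0 10
LOAD 1  : 0 10 10
MUL     : 0 100
SWAP    : 100 0
PUSH 0  : 100 0 0
LT      : 100 0
DUP     : 100 0 0
ADD     : 100 0

10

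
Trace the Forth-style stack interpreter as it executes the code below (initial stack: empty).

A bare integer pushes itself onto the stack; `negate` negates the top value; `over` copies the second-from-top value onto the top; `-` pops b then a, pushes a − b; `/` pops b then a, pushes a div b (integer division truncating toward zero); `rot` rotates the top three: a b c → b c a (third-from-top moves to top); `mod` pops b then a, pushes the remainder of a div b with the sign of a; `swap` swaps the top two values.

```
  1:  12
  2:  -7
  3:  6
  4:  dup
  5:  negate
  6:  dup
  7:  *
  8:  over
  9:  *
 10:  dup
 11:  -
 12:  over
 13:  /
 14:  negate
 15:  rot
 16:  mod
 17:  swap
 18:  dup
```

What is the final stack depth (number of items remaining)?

4

12      [12]
-7      [12, -7]
6       [12, -7, 6]
dup     [12, -7, 6, 6]
negate  [12, -7, 6, -6]
dup     [12, -7, 6, -6, -6]
*       [12, -7, 6, 36]
over    [12, -7, 6, 36, 6]
*       [12, -7, 6, 216]
dup     [12, -7, 6, 216, 216]
-       [12, -7, 6, 0]
over    [12, -7, 6, 0, 6]
/       [12, -7, 6, 0]
negate  [12, -7, 6, 0]
rot     [12, 6, 0, -7]
mod     [12, 6, 0]
swap    [12, 0, 6]
dup     [12, 0, 6, 6]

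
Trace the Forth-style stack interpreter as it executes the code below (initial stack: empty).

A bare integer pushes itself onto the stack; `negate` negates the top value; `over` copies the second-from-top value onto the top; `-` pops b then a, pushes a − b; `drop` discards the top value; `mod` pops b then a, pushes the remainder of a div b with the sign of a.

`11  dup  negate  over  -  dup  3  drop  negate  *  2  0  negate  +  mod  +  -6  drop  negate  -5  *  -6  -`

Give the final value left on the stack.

61

11      11
dup     11 11
negate  11 -11
over    11 -11 11
-       11 -22
dup     11 -22 -22
3       11 -22 -22 3
drop    11 -22 -22
negate  11 -22 22
*       11 -484
2       11 -484 2
0       11 -484 2 0
negate  11 -484 2 0
+       11 -484 2
mod     11 0
+       11
-6      11 -6
drop    11
negate  -11
-5      -11 -5
*       55
-6      55 -6
-       61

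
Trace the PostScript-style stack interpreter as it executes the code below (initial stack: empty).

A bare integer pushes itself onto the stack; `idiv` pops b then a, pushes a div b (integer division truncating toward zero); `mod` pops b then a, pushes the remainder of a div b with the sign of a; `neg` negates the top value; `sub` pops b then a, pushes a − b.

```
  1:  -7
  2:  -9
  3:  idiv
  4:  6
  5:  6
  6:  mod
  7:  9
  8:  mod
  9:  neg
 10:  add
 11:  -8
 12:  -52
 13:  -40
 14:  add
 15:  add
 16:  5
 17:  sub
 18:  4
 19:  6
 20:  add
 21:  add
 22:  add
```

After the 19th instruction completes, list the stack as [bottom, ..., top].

-7    -7
-9    -7 -9
idiv  0
6     0 6
6     0 6 6
mod   0 0
9     0 0 9
mod   0 0
neg   0 0
add   0
-8    0 -8
-52   0 -8 -52
-40   0 -8 -52 -40
add   0 -8 -92
add   0 -100
5     0 -100 5
sub   0 -105
4     0 -105 4
6     0 -105 4 6

[0, -105, 4, 6]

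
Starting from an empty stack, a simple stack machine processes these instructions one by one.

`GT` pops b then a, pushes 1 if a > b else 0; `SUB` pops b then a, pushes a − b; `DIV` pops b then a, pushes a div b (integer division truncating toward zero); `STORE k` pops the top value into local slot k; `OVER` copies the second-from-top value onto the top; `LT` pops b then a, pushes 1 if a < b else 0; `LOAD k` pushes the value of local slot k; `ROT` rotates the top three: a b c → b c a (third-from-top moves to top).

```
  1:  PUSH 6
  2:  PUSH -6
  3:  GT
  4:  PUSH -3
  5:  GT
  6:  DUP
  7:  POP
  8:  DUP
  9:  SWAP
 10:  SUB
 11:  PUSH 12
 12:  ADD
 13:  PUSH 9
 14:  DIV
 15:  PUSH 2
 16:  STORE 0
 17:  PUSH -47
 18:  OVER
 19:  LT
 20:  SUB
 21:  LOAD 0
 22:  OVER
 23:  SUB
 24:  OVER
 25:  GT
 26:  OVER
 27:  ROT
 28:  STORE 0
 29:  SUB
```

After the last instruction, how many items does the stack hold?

PUSH 6    [6]
PUSH -6   [6, -6]
GT        [1]
PUSH -3   [1, -3]
GT        [1]
DUP       [1, 1]
POP       [1]
DUP       [1, 1]
SWAP      [1, 1]
SUB       [0]
PUSH 12   [0, 12]
ADD       [12]
PUSH 9    [12, 9]
DIV       [1]
PUSH 2    [1, 2]
STORE 0   [1]
PUSH -47  [1, -47]
OVER      [1, -47, 1]
LT        [1, 1]
SUB       [0]
LOAD 0    [0, 2]
OVER      [0, 2, 0]
SUB       [0, 2]
OVER      [0, 2, 0]
GT        [0, 1]
OVER      [0, 1, 0]
ROT       [1, 0, 0]
STORE 0   [1, 0]
SUB       [1]

1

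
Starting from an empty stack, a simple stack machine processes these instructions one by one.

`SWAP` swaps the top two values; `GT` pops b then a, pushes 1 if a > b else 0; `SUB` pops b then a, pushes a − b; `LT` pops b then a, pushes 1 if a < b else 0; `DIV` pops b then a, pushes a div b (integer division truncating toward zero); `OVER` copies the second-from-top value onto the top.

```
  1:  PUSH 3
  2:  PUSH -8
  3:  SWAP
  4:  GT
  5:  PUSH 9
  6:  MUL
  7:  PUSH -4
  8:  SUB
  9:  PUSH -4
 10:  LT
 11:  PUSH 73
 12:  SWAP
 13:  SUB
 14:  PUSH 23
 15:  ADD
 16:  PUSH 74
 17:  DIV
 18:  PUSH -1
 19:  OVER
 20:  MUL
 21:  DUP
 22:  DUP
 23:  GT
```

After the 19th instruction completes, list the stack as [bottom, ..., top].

PUSH 3  → 3
PUSH -8 → 3 -8
SWAP    → -8 3
GT      → 0
PUSH 9  → 0 9
MUL     → 0
PUSH -4 → 0 -4
SUB     → 4
PUSH -4 → 4 -4
LT      → 0
PUSH 73 → 0 73
SWAP    → 73 0
SUB     → 73
PUSH 23 → 73 23
ADD     → 96
PUSH 74 → 96 74
DIV     → 1
PUSH -1 → 1 -1
OVER    → 1 -1 1

[1, -1, 1]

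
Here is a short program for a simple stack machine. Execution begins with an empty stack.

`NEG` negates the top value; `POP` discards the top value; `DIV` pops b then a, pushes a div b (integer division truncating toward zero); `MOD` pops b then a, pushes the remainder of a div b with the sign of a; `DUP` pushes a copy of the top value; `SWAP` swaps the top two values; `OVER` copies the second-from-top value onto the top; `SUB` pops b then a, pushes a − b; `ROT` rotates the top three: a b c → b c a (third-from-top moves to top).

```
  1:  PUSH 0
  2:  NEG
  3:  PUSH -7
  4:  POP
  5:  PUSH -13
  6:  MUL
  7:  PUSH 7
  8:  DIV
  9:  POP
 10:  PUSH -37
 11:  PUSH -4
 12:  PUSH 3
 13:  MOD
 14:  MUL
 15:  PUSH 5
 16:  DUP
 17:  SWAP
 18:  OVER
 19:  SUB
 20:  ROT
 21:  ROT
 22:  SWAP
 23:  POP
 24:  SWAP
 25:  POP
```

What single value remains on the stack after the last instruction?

5

PUSH 0   : 0
NEG      : 0
PUSH -7  : 0 -7
POP      : 0
PUSH -13 : 0 -13
MUL      : 0
PUSH 7   : 0 7
DIV      : 0
POP      : (empty)
PUSH -37 : -37
PUSH -4  : -37 -4
PUSH 3   : -37 -4 3
MOD      : -37 -1
MUL      : 37
PUSH 5   : 37 5
DUP      : 37 5 5
SWAP     : 37 5 5
OVER     : 37 5 5 5
SUB      : 37 5 0
ROT      : 5 0 37
ROT      : 0 37 5
SWAP     : 0 5 37
POP      : 0 5
SWAP     : 5 0
POP      : 5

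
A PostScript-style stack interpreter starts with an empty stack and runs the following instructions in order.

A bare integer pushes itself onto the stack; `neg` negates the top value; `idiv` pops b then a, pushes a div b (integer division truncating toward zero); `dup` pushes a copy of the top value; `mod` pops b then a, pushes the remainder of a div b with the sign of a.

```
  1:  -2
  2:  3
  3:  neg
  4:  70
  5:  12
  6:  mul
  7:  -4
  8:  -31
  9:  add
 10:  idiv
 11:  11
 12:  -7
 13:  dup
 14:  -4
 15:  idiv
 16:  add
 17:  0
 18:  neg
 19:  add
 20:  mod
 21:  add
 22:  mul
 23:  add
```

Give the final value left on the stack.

55

-2   -> [-2]
3    -> [-2, 3]
neg  -> [-2, -3]
70   -> [-2, -3, 70]
12   -> [-2, -3, 70, 12]
mul  -> [-2, -3, 840]
-4   -> [-2, -3, 840, -4]
-31  -> [-2, -3, 840, -4, -31]
add  -> [-2, -3, 840, -35]
idiv -> [-2, -3, -24]
11   -> [-2, -3, -24, 11]
-7   -> [-2, -3, -24, 11, -7]
dup  -> [-2, -3, -24, 11, -7, -7]
-4   -> [-2, -3, -24, 11, -7, -7, -4]
idiv -> [-2, -3, -24, 11, -7, 1]
add  -> [-2, -3, -24, 11, -6]
0    -> [-2, -3, -24, 11, -6, 0]
neg  -> [-2, -3, -24, 11, -6, 0]
add  -> [-2, -3, -24, 11, -6]
mod  -> [-2, -3, -24, 5]
add  -> [-2, -3, -19]
mul  -> [-2, 57]
add  -> [55]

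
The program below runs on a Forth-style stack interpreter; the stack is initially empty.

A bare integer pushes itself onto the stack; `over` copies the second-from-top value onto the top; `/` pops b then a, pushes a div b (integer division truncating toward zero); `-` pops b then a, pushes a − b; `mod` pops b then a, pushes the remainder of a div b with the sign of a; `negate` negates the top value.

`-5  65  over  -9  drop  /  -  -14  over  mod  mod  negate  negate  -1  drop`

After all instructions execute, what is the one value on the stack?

2

-5      -5
65      -5 65
over    -5 65 -5
-9      -5 65 -5 -9
drop    -5 65 -5
/       -5 -13
-       8
-14     8 -14
over    8 -14 8
mod     8 -6
mod     2
negate  -2
negate  2
-1      2 -1
drop    2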